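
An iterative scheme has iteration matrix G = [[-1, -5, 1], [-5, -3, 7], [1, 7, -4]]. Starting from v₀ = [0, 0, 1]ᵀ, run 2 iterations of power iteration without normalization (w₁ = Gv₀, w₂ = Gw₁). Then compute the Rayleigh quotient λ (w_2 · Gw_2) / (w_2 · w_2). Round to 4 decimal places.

w1 = Gv₀ = (1, 7, -4)
w2 = Gw1 = (-40, -54, 66)
Gw2 = (376, 824, -682)
w2·Gw2 = (-40)·376 + (-54)·824 + 66·(-682) = -104548; w2·w2 = (-40)·(-40) + (-54)·(-54) + 66·66 = 8872
λ ≈ -104548/8872 = -11.7840

λ ≈ -11.7840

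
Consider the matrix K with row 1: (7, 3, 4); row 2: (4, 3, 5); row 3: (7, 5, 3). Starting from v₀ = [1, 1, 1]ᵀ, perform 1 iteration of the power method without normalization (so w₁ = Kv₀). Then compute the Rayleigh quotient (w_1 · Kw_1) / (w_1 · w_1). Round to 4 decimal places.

λ ≈ 13.7434

w1 = Kv₀ = (7·1 + 3·1 + 4·1; 4·1 + 3·1 + 5·1; 7·1 + 5·1 + 3·1) = (14, 12, 15)
Kw1 = (194, 167, 203)
w1·Kw1 = 14·194 + 12·167 + 15·203 = 7765; w1·w1 = 14·14 + 12·12 + 15·15 = 565
λ ≈ 7765/565 = 13.7434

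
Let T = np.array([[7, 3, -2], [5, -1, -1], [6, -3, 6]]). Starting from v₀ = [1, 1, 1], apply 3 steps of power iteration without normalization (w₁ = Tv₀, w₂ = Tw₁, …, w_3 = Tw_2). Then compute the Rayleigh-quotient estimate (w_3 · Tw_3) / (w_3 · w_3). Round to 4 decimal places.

w1 = Tv₀ = (8, 3, 9)
w2 = Tw1 = (47, 28, 93)
w3 = Tw2 = (227, 114, 756)
Tw3 = (419, 265, 5556)
w3·Tw3 = 227·419 + 114·265 + 756·5556 = 4325659; w3·w3 = 227·227 + 114·114 + 756·756 = 636061
λ ≈ 4325659/636061 = 6.8007

6.8007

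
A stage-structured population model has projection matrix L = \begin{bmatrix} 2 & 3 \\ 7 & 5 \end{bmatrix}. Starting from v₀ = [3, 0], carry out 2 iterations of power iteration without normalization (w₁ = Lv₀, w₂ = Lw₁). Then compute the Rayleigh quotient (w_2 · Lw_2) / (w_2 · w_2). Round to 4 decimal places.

w1 = Lv₀ = (6, 21)
w2 = Lw1 = (75, 147)
Lw2 = (591, 1260)
w2·Lw2 = 75·591 + 147·1260 = 229545; w2·w2 = 75·75 + 147·147 = 27234
λ ≈ 229545/27234 = 8.4286

8.4286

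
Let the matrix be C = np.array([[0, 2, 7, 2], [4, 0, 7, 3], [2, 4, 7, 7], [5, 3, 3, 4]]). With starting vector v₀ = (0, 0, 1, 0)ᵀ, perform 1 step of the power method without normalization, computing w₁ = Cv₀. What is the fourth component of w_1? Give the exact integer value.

w1 = Cv₀ = (7, 7, 7, 3)
The requested component of w1 is 3.

3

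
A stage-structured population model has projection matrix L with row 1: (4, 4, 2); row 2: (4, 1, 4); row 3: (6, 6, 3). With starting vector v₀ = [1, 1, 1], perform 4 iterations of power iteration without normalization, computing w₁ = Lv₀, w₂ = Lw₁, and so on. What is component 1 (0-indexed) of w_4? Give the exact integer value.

12949

w1 = Lv₀ = (10, 9, 15)
w2 = Lw1 = (106, 109, 159)
w3 = Lw2 = (1178, 1169, 1767)
w4 = Lw3 = (12922, 12949, 19383)
The requested component of w4 is 12949.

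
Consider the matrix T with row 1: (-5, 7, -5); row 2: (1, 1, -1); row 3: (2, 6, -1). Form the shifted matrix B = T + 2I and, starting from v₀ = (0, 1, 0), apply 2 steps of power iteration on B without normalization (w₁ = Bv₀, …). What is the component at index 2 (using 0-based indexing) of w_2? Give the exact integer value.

B = T + 2I has rows (-3, 7, -5); (1, 3, -1); (2, 6, 1)
w1 = Bv₀ = (7, 3, 6)
w2 = Bw1 = (-30, 10, 38)
Requested component of w2: 38

38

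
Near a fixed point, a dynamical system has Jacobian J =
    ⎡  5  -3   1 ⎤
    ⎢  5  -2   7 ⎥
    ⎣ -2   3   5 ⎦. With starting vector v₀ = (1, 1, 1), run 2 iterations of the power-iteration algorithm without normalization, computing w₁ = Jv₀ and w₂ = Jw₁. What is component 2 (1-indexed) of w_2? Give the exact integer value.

37

w1 = Jv₀ = (5·1 + (-3)·1 + 1·1; 5·1 + (-2)·1 + 7·1; (-2)·1 + 3·1 + 5·1) = (3, 10, 6)
w2 = Jw1 = (5·3 + (-3)·10 + 1·6; 5·3 + (-2)·10 + 7·6; (-2)·3 + 3·10 + 5·6) = (-9, 37, 54)
The requested component of w2 is 37.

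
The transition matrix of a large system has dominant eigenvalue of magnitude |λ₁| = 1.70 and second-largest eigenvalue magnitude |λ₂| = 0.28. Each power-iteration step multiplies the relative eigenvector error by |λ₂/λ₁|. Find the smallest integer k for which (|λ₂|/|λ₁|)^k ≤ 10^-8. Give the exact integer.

|λ₂/λ₁| = 0.28/1.70 = 0.16471
Need k ≥ ln(10^-8) / ln(0.16471) = -18.4207 / -1.8036 ≈ 10.213
Smallest integer k satisfying the bound: 11

11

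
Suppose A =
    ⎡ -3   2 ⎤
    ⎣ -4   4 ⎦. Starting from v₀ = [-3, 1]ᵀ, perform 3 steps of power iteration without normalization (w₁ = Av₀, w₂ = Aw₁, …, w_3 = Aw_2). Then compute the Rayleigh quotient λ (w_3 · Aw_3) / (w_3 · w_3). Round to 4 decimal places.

w1 = Av₀ = ((-3)·(-3) + 2·1; (-4)·(-3) + 4·1) = (11, 16)
w2 = Aw1 = ((-3)·11 + 2·16; (-4)·11 + 4·16) = (-1, 20)
w3 = Aw2 = (43, 84)
Aw3 = (39, 164)
w3·Aw3 = 43·39 + 84·164 = 15453; w3·w3 = 43·43 + 84·84 = 8905
λ ≈ 15453/8905 = 1.7353

1.7353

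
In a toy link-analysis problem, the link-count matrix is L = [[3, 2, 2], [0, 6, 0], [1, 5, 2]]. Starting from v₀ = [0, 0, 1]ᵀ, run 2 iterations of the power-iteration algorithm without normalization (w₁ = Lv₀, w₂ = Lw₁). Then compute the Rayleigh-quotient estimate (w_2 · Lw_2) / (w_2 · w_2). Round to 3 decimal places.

λ ≈ 4.059

w1 = Lv₀ = (2, 0, 2)
w2 = Lw1 = (10, 0, 6)
Lw2 = (42, 0, 22)
w2·Lw2 = 10·42 + 0·0 + 6·22 = 552; w2·w2 = 10·10 + 0·0 + 6·6 = 136
λ ≈ 552/136 = 4.059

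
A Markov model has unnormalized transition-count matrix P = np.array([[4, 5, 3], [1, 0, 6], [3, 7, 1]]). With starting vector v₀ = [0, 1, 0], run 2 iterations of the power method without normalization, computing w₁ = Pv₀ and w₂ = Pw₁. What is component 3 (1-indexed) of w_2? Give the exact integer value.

22

w1 = Pv₀ = (4·0 + 5·1 + 3·0; 1·0 + 0·1 + 6·0; 3·0 + 7·1 + 1·0) = (5, 0, 7)
w2 = Pw1 = (4·5 + 5·0 + 3·7; 1·5 + 0·0 + 6·7; 3·5 + 7·0 + 1·7) = (41, 47, 22)
The requested component of w2 is 22.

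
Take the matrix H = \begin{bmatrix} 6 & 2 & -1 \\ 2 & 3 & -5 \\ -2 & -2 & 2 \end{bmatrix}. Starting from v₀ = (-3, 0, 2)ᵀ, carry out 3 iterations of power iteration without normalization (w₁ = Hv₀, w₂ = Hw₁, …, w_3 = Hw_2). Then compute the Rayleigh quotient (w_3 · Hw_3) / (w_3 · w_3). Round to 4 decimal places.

8.4401

w1 = Hv₀ = (-20, -16, 10)
w2 = Hw1 = (-162, -138, 92)
w3 = Hw2 = (-1340, -1198, 784)
Hw3 = (-11220, -10194, 6644)
w3·Hw3 = (-1340)·(-11220) + (-1198)·(-10194) + 784·6644 = 32456108; w3·w3 = (-1340)·(-1340) + (-1198)·(-1198) + 784·784 = 3845460
λ ≈ 32456108/3845460 = 8.4401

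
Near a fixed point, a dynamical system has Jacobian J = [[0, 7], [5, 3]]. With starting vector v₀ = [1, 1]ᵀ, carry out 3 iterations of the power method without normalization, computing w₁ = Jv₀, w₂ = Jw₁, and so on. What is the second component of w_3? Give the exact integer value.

w1 = Jv₀ = (0·1 + 7·1; 5·1 + 3·1) = (7, 8)
w2 = Jw1 = (0·7 + 7·8; 5·7 + 3·8) = (56, 59)
w3 = Jw2 = (413, 457)
The requested component of w3 is 457.

457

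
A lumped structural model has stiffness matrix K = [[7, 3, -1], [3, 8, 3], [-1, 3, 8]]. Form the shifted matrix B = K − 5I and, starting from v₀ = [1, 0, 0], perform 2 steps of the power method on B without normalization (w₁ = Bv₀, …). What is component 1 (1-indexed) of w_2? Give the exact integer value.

B = K − 5I has rows (2, 3, -1); (3, 3, 3); (-1, 3, 3)
w1 = Bv₀ = (2·1 + 3·0 + (-1)·0; 3·1 + 3·0 + 3·0; (-1)·1 + 3·0 + 3·0) = (2, 3, -1)
w2 = Bw1 = (2·2 + 3·3 + (-1)·(-1); 3·2 + 3·3 + 3·(-1); (-1)·2 + 3·3 + 3·(-1)) = (14, 12, 4)
Requested component of w2: 14

14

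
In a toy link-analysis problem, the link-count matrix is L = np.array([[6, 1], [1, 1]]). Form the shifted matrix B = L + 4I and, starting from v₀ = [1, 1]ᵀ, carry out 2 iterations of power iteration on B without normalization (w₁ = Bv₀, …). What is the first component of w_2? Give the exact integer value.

B = L + 4I has rows (10, 1); (1, 5)
w1 = Bv₀ = (10·1 + 1·1; 1·1 + 5·1) = (11, 6)
w2 = Bw1 = (10·11 + 1·6; 1·11 + 5·6) = (116, 41)
Requested component of w2: 116

116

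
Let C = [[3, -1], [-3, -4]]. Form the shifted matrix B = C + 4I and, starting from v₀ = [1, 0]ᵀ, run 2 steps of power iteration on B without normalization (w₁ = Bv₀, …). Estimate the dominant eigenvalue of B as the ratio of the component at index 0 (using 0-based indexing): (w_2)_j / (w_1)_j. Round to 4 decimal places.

7.4286

B = C + 4I has rows (7, -1); (-3, 0)
w1 = Bv₀ = (7, -3)
w2 = Bw1 = (52, -21)
Ratio: 52/7 = 7.4286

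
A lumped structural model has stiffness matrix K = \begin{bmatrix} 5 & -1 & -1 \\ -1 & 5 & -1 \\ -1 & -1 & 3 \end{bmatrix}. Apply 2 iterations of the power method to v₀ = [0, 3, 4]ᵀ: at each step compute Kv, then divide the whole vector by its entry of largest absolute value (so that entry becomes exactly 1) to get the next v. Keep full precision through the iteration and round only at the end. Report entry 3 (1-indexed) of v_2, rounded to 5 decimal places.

Kv0 = (-7.000000, 11.000000, 9.000000); divide by 11.000000 → v1 = (-0.636364, 1.000000, 0.818182)
Kv1 = (-5.000000, 4.818182, 2.090909); divide by -5.000000 → v2 = (1.000000, -0.963636, -0.418182)
Requested entry of v2: 23/-55 = -0.41818

-0.41818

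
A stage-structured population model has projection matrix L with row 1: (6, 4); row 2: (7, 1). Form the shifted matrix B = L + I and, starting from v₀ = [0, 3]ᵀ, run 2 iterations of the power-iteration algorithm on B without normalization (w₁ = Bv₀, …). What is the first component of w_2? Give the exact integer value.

B = L + I has rows (7, 4); (7, 2)
w1 = Bv₀ = (7·0 + 4·3; 7·0 + 2·3) = (12, 6)
w2 = Bw1 = (7·12 + 4·6; 7·12 + 2·6) = (108, 96)
Requested component of w2: 108

108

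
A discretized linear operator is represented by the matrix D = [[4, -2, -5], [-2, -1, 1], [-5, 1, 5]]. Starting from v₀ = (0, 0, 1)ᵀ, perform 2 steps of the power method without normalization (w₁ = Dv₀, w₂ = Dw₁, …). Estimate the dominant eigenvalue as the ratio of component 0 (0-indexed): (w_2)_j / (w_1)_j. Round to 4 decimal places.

9.4000

w1 = Dv₀ = (4·0 + (-2)·0 + (-5)·1; (-2)·0 + (-1)·0 + 1·1; (-5)·0 + 1·0 + 5·1) = (-5, 1, 5)
w2 = Dw1 = (4·(-5) + (-2)·1 + (-5)·5; (-2)·(-5) + (-1)·1 + 1·5; (-5)·(-5) + 1·1 + 5·5) = (-47, 14, 51)
Ratio at component: -47 / -5 = 9.4000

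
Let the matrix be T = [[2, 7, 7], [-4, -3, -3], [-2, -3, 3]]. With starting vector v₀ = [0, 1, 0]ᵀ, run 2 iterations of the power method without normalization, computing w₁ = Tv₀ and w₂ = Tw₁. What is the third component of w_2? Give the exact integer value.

w1 = Tv₀ = (2·0 + 7·1 + 7·0; (-4)·0 + (-3)·1 + (-3)·0; (-2)·0 + (-3)·1 + 3·0) = (7, -3, -3)
w2 = Tw1 = (2·7 + 7·(-3) + 7·(-3); (-4)·7 + (-3)·(-3) + (-3)·(-3); (-2)·7 + (-3)·(-3) + 3·(-3)) = (-28, -10, -14)
The requested component of w2 is -14.

-14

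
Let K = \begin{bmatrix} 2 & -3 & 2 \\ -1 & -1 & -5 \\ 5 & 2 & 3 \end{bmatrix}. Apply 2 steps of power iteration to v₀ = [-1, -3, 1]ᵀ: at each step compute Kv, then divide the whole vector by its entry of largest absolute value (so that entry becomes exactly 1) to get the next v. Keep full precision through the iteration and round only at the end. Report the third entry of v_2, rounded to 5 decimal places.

0.59375

Kv0 = (9.000000, -1.000000, -8.000000); divide by 9.000000 → v1 = (1.000000, -0.111111, -0.888889)
Kv1 = (0.555556, 3.555556, 2.111111); divide by 3.555556 → v2 = (0.156250, 1.000000, 0.593750)
Requested entry of v2: 19/32 = 0.59375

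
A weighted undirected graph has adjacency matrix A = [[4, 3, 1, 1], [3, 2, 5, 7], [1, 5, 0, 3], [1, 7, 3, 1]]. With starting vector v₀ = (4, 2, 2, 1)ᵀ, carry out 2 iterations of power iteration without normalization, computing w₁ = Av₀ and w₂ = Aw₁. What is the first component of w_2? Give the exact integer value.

w1 = Av₀ = (4·4 + 3·2 + 1·2 + 1·1; 3·4 + 2·2 + 5·2 + 7·1; 1·4 + 5·2 + 0·2 + 3·1; 1·4 + 7·2 + 3·2 + 1·1) = (25, 33, 17, 25)
w2 = Aw1 = (4·25 + 3·33 + 1·17 + 1·25; 3·25 + 2·33 + 5·17 + 7·25; 1·25 + 5·33 + 0·17 + 3·25; 1·25 + 7·33 + 3·17 + 1·25) = (241, 401, 265, 332)
The requested component of w2 is 241.

241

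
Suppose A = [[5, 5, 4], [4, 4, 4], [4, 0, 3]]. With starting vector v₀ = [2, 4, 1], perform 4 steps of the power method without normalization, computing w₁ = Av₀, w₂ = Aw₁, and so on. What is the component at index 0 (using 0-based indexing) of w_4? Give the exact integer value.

w1 = Av₀ = (5·2 + 5·4 + 4·1; 4·2 + 4·4 + 4·1; 4·2 + 0·4 + 3·1) = (34, 28, 11)
w2 = Aw1 = (5·34 + 5·28 + 4·11; 4·34 + 4·28 + 4·11; 4·34 + 0·28 + 3·11) = (354, 292, 169)
w3 = Aw2 = (3906, 3260, 1923)
w4 = Aw3 = (43522, 36356, 21393)
The requested component of w4 is 43522.

43522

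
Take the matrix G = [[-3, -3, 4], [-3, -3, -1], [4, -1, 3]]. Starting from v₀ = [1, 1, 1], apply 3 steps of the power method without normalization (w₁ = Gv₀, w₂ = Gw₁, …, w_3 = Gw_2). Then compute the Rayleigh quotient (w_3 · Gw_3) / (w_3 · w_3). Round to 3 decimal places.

-3.354

w1 = Gv₀ = (-2, -7, 6)
w2 = Gw1 = (51, 21, 17)
w3 = Gw2 = (-148, -233, 234)
Gw3 = (2079, 909, 343)
w3·Gw3 = (-148)·2079 + (-233)·909 + 234·343 = -439227; w3·w3 = (-148)·(-148) + (-233)·(-233) + 234·234 = 130949
λ ≈ -439227/130949 = -3.354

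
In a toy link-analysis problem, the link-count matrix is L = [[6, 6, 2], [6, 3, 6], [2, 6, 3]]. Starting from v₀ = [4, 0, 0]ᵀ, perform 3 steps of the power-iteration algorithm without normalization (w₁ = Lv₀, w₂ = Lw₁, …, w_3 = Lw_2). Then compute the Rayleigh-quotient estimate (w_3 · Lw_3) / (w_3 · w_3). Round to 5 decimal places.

λ ≈ 13.53249

w1 = Lv₀ = (24, 24, 8)
w2 = Lw1 = (304, 264, 216)
w3 = Lw2 = (3840, 3912, 2840)
Lw3 = (52192, 51816, 39672)
w3·Lw3 = 3840·52192 + 3912·51816 + 2840·39672 = 515789952; w3·w3 = 3840·3840 + 3912·3912 + 2840·2840 = 38114944
λ ≈ 515789952/38114944 = 13.53249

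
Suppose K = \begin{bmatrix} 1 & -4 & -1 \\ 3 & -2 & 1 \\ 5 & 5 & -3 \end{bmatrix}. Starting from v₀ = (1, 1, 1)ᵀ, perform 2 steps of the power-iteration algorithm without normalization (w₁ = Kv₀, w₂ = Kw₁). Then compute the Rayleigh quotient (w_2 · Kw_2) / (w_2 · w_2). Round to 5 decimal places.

w1 = Kv₀ = (1·1 + (-4)·1 + (-1)·1; 3·1 + (-2)·1 + 1·1; 5·1 + 5·1 + (-3)·1) = (-4, 2, 7)
w2 = Kw1 = (1·(-4) + (-4)·2 + (-1)·7; 3·(-4) + (-2)·2 + 1·7; 5·(-4) + 5·2 + (-3)·7) = (-19, -9, -31)
Kw2 = (48, -70, -47)
w2·Kw2 = (-19)·48 + (-9)·(-70) + (-31)·(-47) = 1175; w2·w2 = (-19)·(-19) + (-9)·(-9) + (-31)·(-31) = 1403
λ ≈ 1175/1403 = 0.83749

0.83749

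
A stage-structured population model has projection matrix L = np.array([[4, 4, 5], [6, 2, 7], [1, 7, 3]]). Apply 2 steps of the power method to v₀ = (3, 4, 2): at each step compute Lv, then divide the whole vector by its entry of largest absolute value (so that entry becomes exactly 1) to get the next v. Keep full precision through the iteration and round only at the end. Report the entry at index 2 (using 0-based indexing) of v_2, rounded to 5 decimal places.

0.75661

Lv0 = (38.000000, 40.000000, 37.000000); divide by 40.000000 → v1 = (0.950000, 1.000000, 0.925000)
Lv1 = (12.425000, 14.175000, 10.725000); divide by 14.175000 → v2 = (0.876543, 1.000000, 0.756614)
Requested entry of v2: 429/567 = 0.75661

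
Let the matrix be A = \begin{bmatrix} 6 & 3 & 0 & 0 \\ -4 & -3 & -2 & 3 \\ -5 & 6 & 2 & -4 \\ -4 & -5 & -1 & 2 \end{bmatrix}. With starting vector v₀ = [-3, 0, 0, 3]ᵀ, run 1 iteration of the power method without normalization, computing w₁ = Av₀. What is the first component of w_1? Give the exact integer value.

-18

w1 = Av₀ = (6·(-3) + 3·0 + 0·0 + 0·3; (-4)·(-3) + (-3)·0 + (-2)·0 + 3·3; (-5)·(-3) + 6·0 + 2·0 + (-4)·3; (-4)·(-3) + (-5)·0 + (-1)·0 + 2·3) = (-18, 21, 3, 18)
The requested component of w1 is -18.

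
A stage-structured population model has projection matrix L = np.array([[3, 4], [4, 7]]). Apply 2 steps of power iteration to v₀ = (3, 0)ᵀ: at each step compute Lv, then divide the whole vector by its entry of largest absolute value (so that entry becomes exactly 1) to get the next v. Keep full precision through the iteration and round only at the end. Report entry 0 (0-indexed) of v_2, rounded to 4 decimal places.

Lv0 = (9.00000, 12.00000); divide by 12.00000 → v1 = (0.75000, 1.00000)
Lv1 = (6.25000, 10.00000); divide by 10.00000 → v2 = (0.62500, 1.00000)
Requested entry of v2: 75/120 = 0.6250

0.6250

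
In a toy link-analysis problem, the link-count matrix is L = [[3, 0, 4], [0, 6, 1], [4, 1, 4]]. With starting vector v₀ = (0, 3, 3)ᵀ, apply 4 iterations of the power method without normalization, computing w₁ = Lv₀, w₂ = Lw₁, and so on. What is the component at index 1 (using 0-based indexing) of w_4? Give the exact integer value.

w1 = Lv₀ = (3·0 + 0·3 + 4·3; 0·0 + 6·3 + 1·3; 4·0 + 1·3 + 4·3) = (12, 21, 15)
w2 = Lw1 = (3·12 + 0·21 + 4·15; 0·12 + 6·21 + 1·15; 4·12 + 1·21 + 4·15) = (96, 141, 129)
w3 = Lw2 = (804, 975, 1041)
w4 = Lw3 = (6576, 6891, 8355)
The requested component of w4 is 6891.

6891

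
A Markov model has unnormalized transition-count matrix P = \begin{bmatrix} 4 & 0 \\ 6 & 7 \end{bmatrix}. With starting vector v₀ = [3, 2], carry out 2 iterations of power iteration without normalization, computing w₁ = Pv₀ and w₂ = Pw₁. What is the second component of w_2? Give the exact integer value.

w1 = Pv₀ = (12, 32)
w2 = Pw1 = (48, 296)
The requested component of w2 is 296.

296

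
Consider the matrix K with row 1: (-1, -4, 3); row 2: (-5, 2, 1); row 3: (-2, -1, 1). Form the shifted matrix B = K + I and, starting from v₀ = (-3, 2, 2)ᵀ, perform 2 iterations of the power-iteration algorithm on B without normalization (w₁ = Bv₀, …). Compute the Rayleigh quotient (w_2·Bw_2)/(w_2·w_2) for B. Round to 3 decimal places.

μ ≈ 6.243

B = K + I has rows (0, -4, 3); (-5, 3, 1); (-2, -1, 2)
w1 = Bv₀ = (-2, 23, 8)
w2 = Bw1 = (-68, 87, -3)
Bw2 = (-357, 598, 43)
w2·Bw2 = 76173; w2·w2 = 12202; μ ≈ 76173/12202 = 6.243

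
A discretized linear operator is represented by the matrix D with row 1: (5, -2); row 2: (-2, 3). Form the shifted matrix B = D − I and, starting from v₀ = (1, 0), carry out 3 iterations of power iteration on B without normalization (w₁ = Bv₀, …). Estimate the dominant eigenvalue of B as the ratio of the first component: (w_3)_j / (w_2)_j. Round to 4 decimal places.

μ ≈ 5.2000

B = D − I has rows (4, -2); (-2, 2)
w1 = Bv₀ = (4, -2)
w2 = Bw1 = (20, -12)
w3 = Bw2 = (104, -64)
Ratio: 104/20 = 5.2000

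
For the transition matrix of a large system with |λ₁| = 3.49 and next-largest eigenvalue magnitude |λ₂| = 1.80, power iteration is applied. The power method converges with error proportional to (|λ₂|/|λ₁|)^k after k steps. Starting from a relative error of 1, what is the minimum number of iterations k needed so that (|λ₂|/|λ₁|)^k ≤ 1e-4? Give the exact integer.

|λ₂/λ₁| = 1.80/3.49 = 0.51576
Need k ≥ ln(1e-4) / ln(0.51576) = -9.2103 / -0.6621 ≈ 13.910
Smallest integer k satisfying the bound: 14

14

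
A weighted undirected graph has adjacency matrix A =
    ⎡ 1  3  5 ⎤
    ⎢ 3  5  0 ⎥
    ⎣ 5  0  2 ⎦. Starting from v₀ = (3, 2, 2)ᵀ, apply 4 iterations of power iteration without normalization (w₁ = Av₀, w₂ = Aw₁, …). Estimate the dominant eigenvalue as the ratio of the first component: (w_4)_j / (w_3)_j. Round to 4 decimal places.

w1 = Av₀ = (1·3 + 3·2 + 5·2; 3·3 + 5·2 + 0·2; 5·3 + 0·2 + 2·2) = (19, 19, 19)
w2 = Aw1 = (1·19 + 3·19 + 5·19; 3·19 + 5·19 + 0·19; 5·19 + 0·19 + 2·19) = (171, 152, 133)
w3 = Aw2 = (1292, 1273, 1121)
w4 = Aw3 = (10716, 10241, 8702)
Ratio at component: 10716 / 1292 = 8.2941

λ ≈ 8.2941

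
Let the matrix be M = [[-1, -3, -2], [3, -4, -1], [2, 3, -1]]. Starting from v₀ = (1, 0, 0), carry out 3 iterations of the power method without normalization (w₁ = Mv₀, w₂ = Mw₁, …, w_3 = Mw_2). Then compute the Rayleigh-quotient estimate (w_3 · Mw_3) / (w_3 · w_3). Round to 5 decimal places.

λ ≈ -1.65476

w1 = Mv₀ = ((-1)·1 + (-3)·0 + (-2)·0; 3·1 + (-4)·0 + (-1)·0; 2·1 + 3·0 + (-1)·0) = (-1, 3, 2)
w2 = Mw1 = ((-1)·(-1) + (-3)·3 + (-2)·2; 3·(-1) + (-4)·3 + (-1)·2; 2·(-1) + 3·3 + (-1)·2) = (-12, -17, 5)
w3 = Mw2 = (53, 27, -80)
Mw3 = (26, 131, 267)
w3·Mw3 = 53·26 + 27·131 + (-80)·267 = -16445; w3·w3 = 53·53 + 27·27 + (-80)·(-80) = 9938
λ ≈ -16445/9938 = -1.65476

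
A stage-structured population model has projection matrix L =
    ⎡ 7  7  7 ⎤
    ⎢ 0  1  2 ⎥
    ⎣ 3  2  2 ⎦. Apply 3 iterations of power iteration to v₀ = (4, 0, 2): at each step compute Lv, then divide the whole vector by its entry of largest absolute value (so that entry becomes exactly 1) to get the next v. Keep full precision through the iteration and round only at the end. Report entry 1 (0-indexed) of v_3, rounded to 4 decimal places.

0.0827

Lv0 = (42.00000, 4.00000, 16.00000); divide by 42.00000 → v1 = (1.00000, 0.09524, 0.38095)
Lv1 = (10.33333, 0.85714, 3.95238); divide by 10.33333 → v2 = (1.00000, 0.08295, 0.38249)
Lv2 = (10.25806, 0.84793, 3.93088); divide by 10.25806 → v3 = (1.00000, 0.08266, 0.38320)
Requested entry of v3: 368/4452 = 0.0827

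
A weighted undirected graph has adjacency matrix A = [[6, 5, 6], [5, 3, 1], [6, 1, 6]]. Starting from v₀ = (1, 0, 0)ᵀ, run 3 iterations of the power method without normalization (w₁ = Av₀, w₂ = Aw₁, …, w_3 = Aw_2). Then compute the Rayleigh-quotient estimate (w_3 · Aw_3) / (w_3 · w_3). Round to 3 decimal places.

w1 = Av₀ = (6·1 + 5·0 + 6·0; 5·1 + 3·0 + 1·0; 6·1 + 1·0 + 6·0) = (6, 5, 6)
w2 = Aw1 = (6·6 + 5·5 + 6·6; 5·6 + 3·5 + 1·6; 6·6 + 1·5 + 6·6) = (97, 51, 77)
w3 = Aw2 = (1299, 715, 1095)
Aw3 = (17939, 9735, 15079)
w3·Aw3 = 1299·17939 + 715·9735 + 1095·15079 = 46774791; w3·w3 = 1299·1299 + 715·715 + 1095·1095 = 3397651
λ ≈ 46774791/3397651 = 13.767

λ ≈ 13.767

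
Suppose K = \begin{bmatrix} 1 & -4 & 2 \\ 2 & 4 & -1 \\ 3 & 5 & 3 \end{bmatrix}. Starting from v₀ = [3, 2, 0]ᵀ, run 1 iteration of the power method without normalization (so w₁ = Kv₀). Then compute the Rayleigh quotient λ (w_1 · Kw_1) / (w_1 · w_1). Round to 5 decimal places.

λ ≈ 4.50344

w1 = Kv₀ = (1·3 + (-4)·2 + 2·0; 2·3 + 4·2 + (-1)·0; 3·3 + 5·2 + 3·0) = (-5, 14, 19)
Kw1 = (-23, 27, 112)
w1·Kw1 = (-5)·(-23) + 14·27 + 19·112 = 2621; w1·w1 = (-5)·(-5) + 14·14 + 19·19 = 582
λ ≈ 2621/582 = 4.50344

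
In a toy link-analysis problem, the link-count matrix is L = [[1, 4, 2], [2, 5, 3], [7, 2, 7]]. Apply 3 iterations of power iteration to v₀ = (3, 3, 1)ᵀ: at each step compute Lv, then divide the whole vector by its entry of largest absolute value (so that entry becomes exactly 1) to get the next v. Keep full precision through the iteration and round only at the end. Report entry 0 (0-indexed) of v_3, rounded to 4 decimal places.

0.4367

Lv0 = (17.00000, 24.00000, 34.00000); divide by 34.00000 → v1 = (0.50000, 0.70588, 1.00000)
Lv1 = (5.32353, 7.52941, 11.91176); divide by 11.91176 → v2 = (0.44691, 0.63210, 1.00000)
Lv2 = (4.97531, 7.05432, 11.39259); divide by 11.39259 → v3 = (0.43671, 0.61920, 1.00000)
Requested entry of v3: 2015/4614 = 0.4367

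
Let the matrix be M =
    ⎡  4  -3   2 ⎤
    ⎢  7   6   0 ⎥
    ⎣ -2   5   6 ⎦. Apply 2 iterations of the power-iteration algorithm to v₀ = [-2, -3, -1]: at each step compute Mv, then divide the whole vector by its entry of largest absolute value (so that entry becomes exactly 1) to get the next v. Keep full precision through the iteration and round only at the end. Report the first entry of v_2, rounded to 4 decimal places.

-0.2231

Mv0 = (-1.00000, -32.00000, -17.00000); divide by -32.00000 → v1 = (0.03125, 1.00000, 0.53125)
Mv1 = (-1.81250, 6.21875, 8.12500); divide by 8.12500 → v2 = (-0.22308, 0.76538, 1.00000)
Requested entry of v2: 58/-260 = -0.2231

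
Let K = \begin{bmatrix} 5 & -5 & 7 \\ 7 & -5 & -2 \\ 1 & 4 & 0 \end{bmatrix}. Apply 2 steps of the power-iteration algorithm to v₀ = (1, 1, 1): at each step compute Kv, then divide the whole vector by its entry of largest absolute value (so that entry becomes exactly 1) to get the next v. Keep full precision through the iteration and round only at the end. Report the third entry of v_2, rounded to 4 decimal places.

0.1000

Kv0 = (7.00000, 0.00000, 5.00000); divide by 7.00000 → v1 = (1.00000, 0.00000, 0.71429)
Kv1 = (10.00000, 5.57143, 1.00000); divide by 10.00000 → v2 = (1.00000, 0.55714, 0.10000)
Requested entry of v2: 7/70 = 0.1000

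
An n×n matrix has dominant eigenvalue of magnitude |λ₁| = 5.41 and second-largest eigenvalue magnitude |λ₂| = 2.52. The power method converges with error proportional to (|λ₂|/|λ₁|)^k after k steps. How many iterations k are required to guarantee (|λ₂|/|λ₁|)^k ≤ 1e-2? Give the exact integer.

7

|λ₂/λ₁| = 2.52/5.41 = 0.46580
Need k ≥ ln(1e-2) / ln(0.46580) = -4.6052 / -0.7640 ≈ 6.028
Smallest integer k satisfying the bound: 7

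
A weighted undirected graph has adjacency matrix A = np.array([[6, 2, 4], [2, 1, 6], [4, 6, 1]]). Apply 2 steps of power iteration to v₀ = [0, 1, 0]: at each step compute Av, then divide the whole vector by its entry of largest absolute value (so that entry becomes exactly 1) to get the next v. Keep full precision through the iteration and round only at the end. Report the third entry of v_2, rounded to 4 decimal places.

0.4878

Av0 = (2.00000, 1.00000, 6.00000); divide by 6.00000 → v1 = (0.33333, 0.16667, 1.00000)
Av1 = (6.33333, 6.83333, 3.33333); divide by 6.83333 → v2 = (0.92683, 1.00000, 0.48780)
Requested entry of v2: 20/41 = 0.4878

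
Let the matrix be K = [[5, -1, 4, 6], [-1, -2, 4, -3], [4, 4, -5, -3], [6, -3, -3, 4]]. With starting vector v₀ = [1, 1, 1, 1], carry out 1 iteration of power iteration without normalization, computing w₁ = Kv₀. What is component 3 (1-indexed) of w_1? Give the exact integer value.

w1 = Kv₀ = (14, -2, 0, 4)
The requested component of w1 is 0.

0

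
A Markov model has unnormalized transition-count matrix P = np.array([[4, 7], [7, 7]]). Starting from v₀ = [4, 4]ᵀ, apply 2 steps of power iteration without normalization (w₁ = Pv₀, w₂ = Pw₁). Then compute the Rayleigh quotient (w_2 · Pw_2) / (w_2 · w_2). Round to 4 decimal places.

w1 = Pv₀ = (4·4 + 7·4; 7·4 + 7·4) = (44, 56)
w2 = Pw1 = (4·44 + 7·56; 7·44 + 7·56) = (568, 700)
Pw2 = (7172, 8876)
w2·Pw2 = 568·7172 + 700·8876 = 10286896; w2·w2 = 568·568 + 700·700 = 812624
λ ≈ 10286896/812624 = 12.6589

λ ≈ 12.6589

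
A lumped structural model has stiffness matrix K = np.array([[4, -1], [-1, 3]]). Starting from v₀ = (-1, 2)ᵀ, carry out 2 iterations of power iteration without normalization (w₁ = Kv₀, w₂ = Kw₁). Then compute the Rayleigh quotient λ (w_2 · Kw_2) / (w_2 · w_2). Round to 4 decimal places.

4.5592

w1 = Kv₀ = (4·(-1) + (-1)·2; (-1)·(-1) + 3·2) = (-6, 7)
w2 = Kw1 = (4·(-6) + (-1)·7; (-1)·(-6) + 3·7) = (-31, 27)
Kw2 = (-151, 112)
w2·Kw2 = (-31)·(-151) + 27·112 = 7705; w2·w2 = (-31)·(-31) + 27·27 = 1690
λ ≈ 7705/1690 = 4.5592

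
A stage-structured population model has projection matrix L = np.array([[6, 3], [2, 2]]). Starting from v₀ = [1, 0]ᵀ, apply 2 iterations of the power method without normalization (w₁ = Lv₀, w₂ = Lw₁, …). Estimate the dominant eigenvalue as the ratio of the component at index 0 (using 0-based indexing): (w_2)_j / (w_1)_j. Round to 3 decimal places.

w1 = Lv₀ = (6, 2)
w2 = Lw1 = (42, 16)
Ratio at component: 42 / 6 = 7.000

7.000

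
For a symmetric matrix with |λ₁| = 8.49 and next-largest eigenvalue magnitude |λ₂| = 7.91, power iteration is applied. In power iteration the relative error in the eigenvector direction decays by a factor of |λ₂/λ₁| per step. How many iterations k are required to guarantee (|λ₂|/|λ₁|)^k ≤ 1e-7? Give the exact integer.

228

|λ₂/λ₁| = 7.91/8.49 = 0.93168
Need k ≥ ln(1e-7) / ln(0.93168) = -16.1181 / -0.0708 ≈ 227.781
Smallest integer k satisfying the bound: 228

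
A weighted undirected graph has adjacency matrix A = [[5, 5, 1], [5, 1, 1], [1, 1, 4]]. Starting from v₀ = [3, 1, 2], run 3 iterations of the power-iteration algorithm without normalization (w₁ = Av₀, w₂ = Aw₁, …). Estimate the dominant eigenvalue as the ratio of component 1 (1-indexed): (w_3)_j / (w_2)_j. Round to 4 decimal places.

w1 = Av₀ = (22, 18, 12)
w2 = Aw1 = (212, 140, 88)
w3 = Aw2 = (1848, 1288, 704)
Ratio at component: 1848 / 212 = 8.7170

λ ≈ 8.7170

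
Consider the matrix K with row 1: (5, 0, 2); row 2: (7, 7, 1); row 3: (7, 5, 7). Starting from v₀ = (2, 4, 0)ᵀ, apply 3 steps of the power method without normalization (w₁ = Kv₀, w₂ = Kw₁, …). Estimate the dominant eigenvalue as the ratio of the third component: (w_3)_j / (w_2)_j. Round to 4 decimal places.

λ ≈ 12.4363

w1 = Kv₀ = (5·2 + 0·4 + 2·0; 7·2 + 7·4 + 1·0; 7·2 + 5·4 + 7·0) = (10, 42, 34)
w2 = Kw1 = (5·10 + 0·42 + 2·34; 7·10 + 7·42 + 1·34; 7·10 + 5·42 + 7·34) = (118, 398, 518)
w3 = Kw2 = (1626, 4130, 6442)
Ratio at component: 6442 / 518 = 12.4363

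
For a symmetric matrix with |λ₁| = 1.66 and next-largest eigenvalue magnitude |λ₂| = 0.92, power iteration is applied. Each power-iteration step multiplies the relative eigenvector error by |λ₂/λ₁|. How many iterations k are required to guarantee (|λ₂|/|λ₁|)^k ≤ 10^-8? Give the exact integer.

32

|λ₂/λ₁| = 0.92/1.66 = 0.55422
Need k ≥ ln(10^-8) / ln(0.55422) = -18.4207 / -0.5902 ≈ 31.211
Smallest integer k satisfying the bound: 32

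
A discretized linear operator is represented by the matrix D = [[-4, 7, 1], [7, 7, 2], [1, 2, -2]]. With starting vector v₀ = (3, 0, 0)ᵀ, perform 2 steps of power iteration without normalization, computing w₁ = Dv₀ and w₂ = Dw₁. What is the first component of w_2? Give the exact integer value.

198

w1 = Dv₀ = ((-4)·3 + 7·0 + 1·0; 7·3 + 7·0 + 2·0; 1·3 + 2·0 + (-2)·0) = (-12, 21, 3)
w2 = Dw1 = ((-4)·(-12) + 7·21 + 1·3; 7·(-12) + 7·21 + 2·3; 1·(-12) + 2·21 + (-2)·3) = (198, 69, 24)
The requested component of w2 is 198.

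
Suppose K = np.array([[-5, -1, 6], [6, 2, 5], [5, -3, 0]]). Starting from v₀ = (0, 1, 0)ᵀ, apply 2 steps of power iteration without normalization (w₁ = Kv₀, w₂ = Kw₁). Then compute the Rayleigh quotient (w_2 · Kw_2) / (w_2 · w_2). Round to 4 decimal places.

4.5937

w1 = Kv₀ = (-1, 2, -3)
w2 = Kw1 = (-15, -17, -11)
Kw2 = (26, -179, -24)
w2·Kw2 = (-15)·26 + (-17)·(-179) + (-11)·(-24) = 2917; w2·w2 = (-15)·(-15) + (-17)·(-17) + (-11)·(-11) = 635
λ ≈ 2917/635 = 4.5937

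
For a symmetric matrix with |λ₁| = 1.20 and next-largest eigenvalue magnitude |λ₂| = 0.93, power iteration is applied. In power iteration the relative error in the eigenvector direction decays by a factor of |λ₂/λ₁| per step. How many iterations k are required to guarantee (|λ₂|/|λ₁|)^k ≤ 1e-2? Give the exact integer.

19

|λ₂/λ₁| = 0.93/1.20 = 0.77500
Need k ≥ ln(1e-2) / ln(0.77500) = -4.6052 / -0.2549 ≈ 18.067
Smallest integer k satisfying the bound: 19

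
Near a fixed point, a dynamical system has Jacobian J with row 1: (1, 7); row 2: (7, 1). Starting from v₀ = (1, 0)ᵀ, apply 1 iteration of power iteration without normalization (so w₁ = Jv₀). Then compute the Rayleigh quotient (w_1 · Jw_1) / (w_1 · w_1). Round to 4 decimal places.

λ ≈ 2.9600

w1 = Jv₀ = (1·1 + 7·0; 7·1 + 1·0) = (1, 7)
Jw1 = (50, 14)
w1·Jw1 = 1·50 + 7·14 = 148; w1·w1 = 1·1 + 7·7 = 50
λ ≈ 148/50 = 2.9600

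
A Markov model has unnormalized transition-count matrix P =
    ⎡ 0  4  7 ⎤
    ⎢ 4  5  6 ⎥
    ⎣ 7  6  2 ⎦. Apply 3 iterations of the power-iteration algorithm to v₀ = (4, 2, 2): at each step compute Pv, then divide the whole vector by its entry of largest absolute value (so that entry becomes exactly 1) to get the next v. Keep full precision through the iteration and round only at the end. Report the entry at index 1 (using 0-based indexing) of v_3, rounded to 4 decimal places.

Pv0 = (22.00000, 38.00000, 44.00000); divide by 44.00000 → v1 = (0.50000, 0.86364, 1.00000)
Pv1 = (10.45455, 12.31818, 10.68182); divide by 12.31818 → v2 = (0.84871, 1.00000, 0.86716)
Pv2 = (10.07011, 13.59779, 13.67528); divide by 13.67528 → v3 = (0.73637, 0.99433, 1.00000)
Requested entry of v3: 7370/7412 = 0.9943

0.9943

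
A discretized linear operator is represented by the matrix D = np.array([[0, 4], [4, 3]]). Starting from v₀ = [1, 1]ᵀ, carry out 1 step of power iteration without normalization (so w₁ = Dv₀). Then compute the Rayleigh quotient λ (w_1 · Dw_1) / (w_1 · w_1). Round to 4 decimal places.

w1 = Dv₀ = (0·1 + 4·1; 4·1 + 3·1) = (4, 7)
Dw1 = (28, 37)
w1·Dw1 = 4·28 + 7·37 = 371; w1·w1 = 4·4 + 7·7 = 65
λ ≈ 371/65 = 5.7077

5.7077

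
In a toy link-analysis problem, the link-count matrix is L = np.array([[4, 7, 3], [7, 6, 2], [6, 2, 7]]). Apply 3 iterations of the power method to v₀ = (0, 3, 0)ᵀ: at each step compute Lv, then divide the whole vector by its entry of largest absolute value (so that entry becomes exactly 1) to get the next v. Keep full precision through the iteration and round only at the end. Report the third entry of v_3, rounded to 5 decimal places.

Lv0 = (21.000000, 18.000000, 6.000000); divide by 21.000000 → v1 = (1.000000, 0.857143, 0.285714)
Lv1 = (10.857143, 12.714286, 9.714286); divide by 12.714286 → v2 = (0.853933, 1.000000, 0.764045)
Lv2 = (12.707865, 13.505618, 12.471910); divide by 13.505618 → v3 = (0.940932, 1.000000, 0.923461)
Requested entry of v3: 3330/3606 = 0.92346

0.92346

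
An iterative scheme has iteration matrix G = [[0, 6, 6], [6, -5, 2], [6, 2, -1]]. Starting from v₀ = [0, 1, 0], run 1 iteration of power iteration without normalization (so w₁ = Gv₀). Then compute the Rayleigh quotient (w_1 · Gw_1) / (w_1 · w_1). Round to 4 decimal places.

w1 = Gv₀ = (0·0 + 6·1 + 6·0; 6·0 + (-5)·1 + 2·0; 6·0 + 2·1 + (-1)·0) = (6, -5, 2)
Gw1 = (-18, 65, 24)
w1·Gw1 = 6·(-18) + (-5)·65 + 2·24 = -385; w1·w1 = 6·6 + (-5)·(-5) + 2·2 = 65
λ ≈ -385/65 = -5.9231

λ ≈ -5.9231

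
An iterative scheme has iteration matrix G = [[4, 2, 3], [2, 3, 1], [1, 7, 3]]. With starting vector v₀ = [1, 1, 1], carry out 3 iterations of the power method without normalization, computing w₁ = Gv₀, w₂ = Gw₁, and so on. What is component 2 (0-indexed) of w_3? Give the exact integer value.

w1 = Gv₀ = (9, 6, 11)
w2 = Gw1 = (81, 47, 84)
w3 = Gw2 = (670, 387, 662)
The requested component of w3 is 662.

662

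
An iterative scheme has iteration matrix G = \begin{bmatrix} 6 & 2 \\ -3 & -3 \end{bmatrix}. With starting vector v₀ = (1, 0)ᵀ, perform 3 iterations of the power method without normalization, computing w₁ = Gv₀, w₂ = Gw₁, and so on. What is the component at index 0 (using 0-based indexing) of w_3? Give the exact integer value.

w1 = Gv₀ = (6·1 + 2·0; (-3)·1 + (-3)·0) = (6, -3)
w2 = Gw1 = (6·6 + 2·(-3); (-3)·6 + (-3)·(-3)) = (30, -9)
w3 = Gw2 = (162, -63)
The requested component of w3 is 162.

162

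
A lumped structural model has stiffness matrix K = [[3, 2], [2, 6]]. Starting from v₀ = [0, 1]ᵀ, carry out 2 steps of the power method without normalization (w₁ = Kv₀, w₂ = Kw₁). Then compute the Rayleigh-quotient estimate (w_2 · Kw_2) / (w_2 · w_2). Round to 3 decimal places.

λ ≈ 6.992

w1 = Kv₀ = (3·0 + 2·1; 2·0 + 6·1) = (2, 6)
w2 = Kw1 = (3·2 + 2·6; 2·2 + 6·6) = (18, 40)
Kw2 = (134, 276)
w2·Kw2 = 18·134 + 40·276 = 13452; w2·w2 = 18·18 + 40·40 = 1924
λ ≈ 13452/1924 = 6.992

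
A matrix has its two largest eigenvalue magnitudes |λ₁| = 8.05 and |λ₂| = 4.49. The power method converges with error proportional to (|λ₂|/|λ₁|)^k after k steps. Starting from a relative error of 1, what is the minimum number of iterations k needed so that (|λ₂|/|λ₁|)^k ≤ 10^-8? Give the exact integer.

|λ₂/λ₁| = 4.49/8.05 = 0.55776
Need k ≥ ln(10^-8) / ln(0.55776) = -18.4207 / -0.5838 ≈ 31.552
Smallest integer k satisfying the bound: 32

32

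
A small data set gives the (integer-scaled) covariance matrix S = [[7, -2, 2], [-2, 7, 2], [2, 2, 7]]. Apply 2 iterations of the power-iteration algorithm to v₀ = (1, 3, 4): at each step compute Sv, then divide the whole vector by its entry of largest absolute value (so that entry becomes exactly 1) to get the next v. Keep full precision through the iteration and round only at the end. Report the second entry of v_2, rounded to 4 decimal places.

Sv0 = (9.00000, 27.00000, 36.00000); divide by 36.00000 → v1 = (0.25000, 0.75000, 1.00000)
Sv1 = (2.25000, 6.75000, 9.00000); divide by 9.00000 → v2 = (0.25000, 0.75000, 1.00000)
Requested entry of v2: 243/324 = 0.7500

0.7500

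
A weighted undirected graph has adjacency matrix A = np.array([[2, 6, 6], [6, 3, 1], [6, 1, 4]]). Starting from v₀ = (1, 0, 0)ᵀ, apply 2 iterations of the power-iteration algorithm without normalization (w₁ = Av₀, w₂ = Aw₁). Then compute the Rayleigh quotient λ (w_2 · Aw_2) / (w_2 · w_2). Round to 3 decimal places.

10.939

w1 = Av₀ = (2, 6, 6)
w2 = Aw1 = (76, 36, 42)
Aw2 = (620, 606, 660)
w2·Aw2 = 76·620 + 36·606 + 42·660 = 96656; w2·w2 = 76·76 + 36·36 + 42·42 = 8836
λ ≈ 96656/8836 = 10.939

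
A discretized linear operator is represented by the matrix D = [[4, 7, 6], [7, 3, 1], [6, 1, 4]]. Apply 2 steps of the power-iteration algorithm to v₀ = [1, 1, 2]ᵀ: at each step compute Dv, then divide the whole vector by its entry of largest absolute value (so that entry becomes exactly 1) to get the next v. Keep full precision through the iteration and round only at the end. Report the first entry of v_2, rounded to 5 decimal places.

1.00000

Dv0 = (23.000000, 12.000000, 15.000000); divide by 23.000000 → v1 = (1.000000, 0.521739, 0.652174)
Dv1 = (11.565217, 9.217391, 9.130435); divide by 11.565217 → v2 = (1.000000, 0.796992, 0.789474)
Requested entry of v2: 266/266 = 1.00000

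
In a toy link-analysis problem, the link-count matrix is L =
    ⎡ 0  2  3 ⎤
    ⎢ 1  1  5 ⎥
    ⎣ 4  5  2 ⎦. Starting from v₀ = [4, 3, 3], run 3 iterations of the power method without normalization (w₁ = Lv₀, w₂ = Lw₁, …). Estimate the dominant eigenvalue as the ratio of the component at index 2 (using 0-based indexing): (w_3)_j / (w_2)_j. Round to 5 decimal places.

w1 = Lv₀ = (0·4 + 2·3 + 3·3; 1·4 + 1·3 + 5·3; 4·4 + 5·3 + 2·3) = (15, 22, 37)
w2 = Lw1 = (0·15 + 2·22 + 3·37; 1·15 + 1·22 + 5·37; 4·15 + 5·22 + 2·37) = (155, 222, 244)
w3 = Lw2 = (1176, 1597, 2218)
Ratio at component: 2218 / 244 = 9.09016

9.09016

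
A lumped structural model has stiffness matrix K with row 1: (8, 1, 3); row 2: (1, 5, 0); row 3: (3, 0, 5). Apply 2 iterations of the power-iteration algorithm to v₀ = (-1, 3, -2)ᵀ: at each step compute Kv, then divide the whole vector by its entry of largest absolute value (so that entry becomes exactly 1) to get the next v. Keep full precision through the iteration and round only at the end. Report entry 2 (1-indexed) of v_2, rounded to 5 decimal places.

-0.52212

Kv0 = (-11.000000, 14.000000, -13.000000); divide by 14.000000 → v1 = (-0.785714, 1.000000, -0.928571)
Kv1 = (-8.071429, 4.214286, -7.000000); divide by -8.071429 → v2 = (1.000000, -0.522124, 0.867257)
Requested entry of v2: 59/-113 = -0.52212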